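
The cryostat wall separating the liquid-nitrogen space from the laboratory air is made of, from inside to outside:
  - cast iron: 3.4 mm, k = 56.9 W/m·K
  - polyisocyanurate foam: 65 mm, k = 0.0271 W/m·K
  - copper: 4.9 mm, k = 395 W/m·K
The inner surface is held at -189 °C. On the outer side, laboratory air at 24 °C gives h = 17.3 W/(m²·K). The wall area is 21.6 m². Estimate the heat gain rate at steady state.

Series thermal resistances:
R_cast iron = L/(kA) = 0.0034/(56.9×21.6) = 2.766×10^-6 K/W
R_polyisocyanurate foam = L/(kA) = 0.065/(0.0271×21.6) = 0.111 K/W
R_copper = L/(kA) = 0.0049/(395×21.6) = 5.743×10^-7 K/W
R_outer film = 1/(h_o·A) = 1/(17.3×21.6) = 0.002676 K/W
R_total = 0.1137 K/W
Q = ΔT / R_total = 213 / 0.1137

Q ≈ 1870 W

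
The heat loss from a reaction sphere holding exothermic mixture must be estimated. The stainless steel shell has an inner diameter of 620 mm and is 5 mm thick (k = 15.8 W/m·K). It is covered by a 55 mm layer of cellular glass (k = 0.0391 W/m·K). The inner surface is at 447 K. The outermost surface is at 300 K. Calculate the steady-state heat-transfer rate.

For a spherical shell R = (1/r₁ − 1/r₂)/(4πk); film R = 1/(h·4πr²). In series:
R_stainless steel shell = (1/0.31 − 1/0.315)/(4π×15.8) = 2.579×10^-4 K/W
R_cellular glass = (1/0.315 − 1/0.37)/(4π×0.0391) = 0.9604 K/W
R_total = 0.9607 K/W
Q = ΔT/R_total = 147/0.9607

Q ≈ 153 W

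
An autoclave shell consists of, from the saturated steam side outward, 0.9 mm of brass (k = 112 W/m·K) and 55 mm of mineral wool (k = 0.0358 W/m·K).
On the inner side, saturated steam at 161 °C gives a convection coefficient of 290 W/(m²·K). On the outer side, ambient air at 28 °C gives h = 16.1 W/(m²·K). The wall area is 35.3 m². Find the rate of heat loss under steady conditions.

Thermal resistances in series:
R_inner film = 1/(h_i·A) = 1/(290×35.3) = 9.768×10^-5 K/W
R_brass = L/(kA) = 0.0009/(112×35.3) = 2.276×10^-7 K/W
R_mineral wool = L/(kA) = 0.055/(0.0358×35.3) = 0.04352 K/W
R_outer film = 1/(h_o·A) = 1/(16.1×35.3) = 0.00176 K/W
R_total = 0.04538 K/W
Q = ΔT / R_total = 133 / 0.04538

Q ≈ 2930 W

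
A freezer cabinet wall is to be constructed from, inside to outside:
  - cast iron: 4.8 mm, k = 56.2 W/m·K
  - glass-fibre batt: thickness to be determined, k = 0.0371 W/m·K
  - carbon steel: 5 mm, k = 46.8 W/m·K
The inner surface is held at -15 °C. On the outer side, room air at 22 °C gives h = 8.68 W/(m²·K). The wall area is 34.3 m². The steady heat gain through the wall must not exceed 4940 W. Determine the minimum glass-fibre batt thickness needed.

Series thermal resistances:
R_cast iron = L/(kA) = 0.0048/(56.2×34.3) = 2.49×10^-6 K/W
R_carbon steel = L/(kA) = 0.005/(46.8×34.3) = 3.115×10^-6 K/W
R_outer film = 1/(h_o·A) = 1/(8.68×34.3) = 0.003359 K/W
Sum of the known resistances R_other = 0.003364 K/W
Required total resistance R_tot = ΔT/Q_allow = 37/4940 = 0.00749 K/W
R_glass-fibre batt = R_tot − R_other = 0.004125 K/W
L = R·k·A = 0.004125×0.0371×34.3

L ≈ 5.25 mm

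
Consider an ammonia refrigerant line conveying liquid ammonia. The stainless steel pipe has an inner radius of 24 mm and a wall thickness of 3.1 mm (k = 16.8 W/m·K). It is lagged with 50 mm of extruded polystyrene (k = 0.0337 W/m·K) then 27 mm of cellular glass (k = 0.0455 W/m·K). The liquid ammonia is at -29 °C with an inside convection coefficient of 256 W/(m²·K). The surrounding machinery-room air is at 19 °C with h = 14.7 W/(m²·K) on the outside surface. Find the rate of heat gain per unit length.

Per-layer cylindrical resistances, series-summed:
R_inner film = 1/(h_i·2πr₁L) = 1/(256×2π×0.024×1) = 0.0259 K/W
R_stainless steel pipe wall = ln(27.1/24)/(2π×16.8×1) = 0.001151 K/W
R_extruded polystyrene = ln(77.1/27.1)/(2π×0.0337×1) = 4.938 K/W
R_cellular glass = ln(104.1/77.1)/(2π×0.0455×1) = 1.05 K/W
R_outer film = 1/(h_o·2πr_oL) = 1/(14.7×2π×0.1041×1) = 0.104 K/W
R_total = 6.119 K/W
Q = ΔT/R_total = 48/6.119

q′ ≈ 7.84 W/m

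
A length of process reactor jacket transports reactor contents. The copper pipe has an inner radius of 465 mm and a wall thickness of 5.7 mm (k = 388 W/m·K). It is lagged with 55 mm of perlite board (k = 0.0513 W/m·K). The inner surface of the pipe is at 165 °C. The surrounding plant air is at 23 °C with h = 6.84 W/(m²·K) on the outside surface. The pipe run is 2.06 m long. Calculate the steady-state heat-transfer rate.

Treating each annulus and film as a series resistance:
R_copper pipe wall = ln(470.7/465)/(2π×388×2.06) = 2.426×10^-6 K/W
R_perlite board = ln(525.7/470.7)/(2π×0.0513×2.06) = 0.1664 K/W
R_outer film = 1/(h_o·2πr_oL) = 1/(6.84×2π×0.5257×2.06) = 0.02149 K/W
R_total = 0.1879 K/W
Q = ΔT/R_total = 142/0.1879

Q ≈ 756 W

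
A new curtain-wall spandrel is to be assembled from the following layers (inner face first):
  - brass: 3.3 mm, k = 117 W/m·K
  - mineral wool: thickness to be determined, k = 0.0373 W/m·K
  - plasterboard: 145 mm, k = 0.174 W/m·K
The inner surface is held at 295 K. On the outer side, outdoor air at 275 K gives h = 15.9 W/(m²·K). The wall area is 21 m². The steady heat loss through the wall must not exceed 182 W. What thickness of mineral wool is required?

Treating each layer as a thermal resistance in series:
R_brass = L/(kA) = 0.0033/(117×21) = 1.343×10^-6 K/W
R_plasterboard = L/(kA) = 0.145/(0.174×21) = 0.03968 K/W
R_outer film = 1/(h_o·A) = 1/(15.9×21) = 0.002995 K/W
Sum of the known resistances R_other = 0.04268 K/W
Required total resistance R_tot = ΔT/Q_allow = 20/182 = 0.1099 K/W
R_mineral wool = R_tot − R_other = 0.06721 K/W
L = R·k·A = 0.06721×0.0373×21

L ≈ 52.6 mm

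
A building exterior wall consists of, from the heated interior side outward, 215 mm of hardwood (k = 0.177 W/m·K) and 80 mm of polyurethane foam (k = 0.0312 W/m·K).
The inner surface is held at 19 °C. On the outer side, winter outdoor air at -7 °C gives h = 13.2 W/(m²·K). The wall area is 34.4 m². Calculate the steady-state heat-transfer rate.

Q ≈ 232 W

Series thermal resistances:
R_hardwood = L/(kA) = 0.215/(0.177×34.4) = 0.03531 K/W
R_polyurethane foam = L/(kA) = 0.08/(0.0312×34.4) = 0.07454 K/W
R_outer film = 1/(h_o·A) = 1/(13.2×34.4) = 0.002202 K/W
R_total = 0.1121 K/W
Q = ΔT / R_total = 26 / 0.1121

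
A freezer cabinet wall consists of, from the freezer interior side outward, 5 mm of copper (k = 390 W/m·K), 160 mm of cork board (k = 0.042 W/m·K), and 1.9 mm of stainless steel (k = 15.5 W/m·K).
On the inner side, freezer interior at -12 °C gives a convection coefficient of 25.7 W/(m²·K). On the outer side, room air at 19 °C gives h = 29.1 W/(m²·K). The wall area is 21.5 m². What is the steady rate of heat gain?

Treating each layer as a thermal resistance in series:
R_inner film = 1/(h_i·A) = 1/(25.7×21.5) = 0.00181 K/W
R_copper = L/(kA) = 0.005/(390×21.5) = 5.963×10^-7 K/W
R_cork board = L/(kA) = 0.16/(0.042×21.5) = 0.1772 K/W
R_stainless steel = L/(kA) = 0.0019/(15.5×21.5) = 5.701×10^-6 K/W
R_outer film = 1/(h_o·A) = 1/(29.1×21.5) = 0.001598 K/W
R_total = 0.1806 K/W
Q = ΔT / R_total = 31 / 0.1806

Q ≈ 172 W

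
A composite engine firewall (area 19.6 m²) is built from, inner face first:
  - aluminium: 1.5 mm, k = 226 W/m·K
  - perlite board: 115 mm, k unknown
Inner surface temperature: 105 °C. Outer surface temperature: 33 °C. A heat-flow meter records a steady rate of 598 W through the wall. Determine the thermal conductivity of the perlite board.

Thermal resistances in series:
R_aluminium = L/(kA) = 0.0015/(226×19.6) = 3.386×10^-7 K/W
Sum of known resistances R_other = 3.386×10^-7 K/W
Total R = ΔT/Q = 72/598 = 0.1204 K/W
R_perlite board = R_total − R_other = 0.1204 K/W
k = L/(R·A) = 0.115/(0.1204×19.6)

k ≈ 0.0487 W/(m·K)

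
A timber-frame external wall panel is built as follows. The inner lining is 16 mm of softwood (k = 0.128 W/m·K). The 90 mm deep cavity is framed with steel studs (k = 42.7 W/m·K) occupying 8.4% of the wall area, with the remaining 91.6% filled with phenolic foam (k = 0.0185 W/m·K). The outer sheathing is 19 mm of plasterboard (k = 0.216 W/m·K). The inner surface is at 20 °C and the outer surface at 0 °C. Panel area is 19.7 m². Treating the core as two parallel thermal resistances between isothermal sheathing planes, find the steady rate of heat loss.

Q ≈ 1660 W

Sheathing layers in series; stud and cavity paths in parallel between them.
R_inner = 0.016/(0.128×19.7) = 0.006345 K/W
R_stud  = 0.09/(42.7×0.084×19.7) = 0.001274 K/W
R_cav   = 0.09/(0.0185×0.916×19.7) = 0.2696 K/W
1/R_core = 1/R_stud + 1/R_cav → R_core = 0.001268 K/W
R_outer = 0.019/(0.216×19.7) = 0.004465 K/W
R_total = 0.01208 K/W
Q = ΔT/R_total = 20/0.01208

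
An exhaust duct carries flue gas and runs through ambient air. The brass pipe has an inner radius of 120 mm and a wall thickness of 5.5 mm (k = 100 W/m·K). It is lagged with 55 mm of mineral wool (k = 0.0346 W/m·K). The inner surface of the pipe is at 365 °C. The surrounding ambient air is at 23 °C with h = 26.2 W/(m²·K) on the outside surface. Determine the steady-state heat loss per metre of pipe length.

q′ ≈ 201 W/m

For a radial system each layer contributes R = ln(r_out/r_in)/(2πkL); films add R = 1/(hA).
R_brass pipe wall = ln(125.5/120)/(2π×100×1) = 7.132×10^-5 K/W
R_mineral wool = ln(180.5/125.5)/(2π×0.0346×1) = 1.672 K/W
R_outer film = 1/(h_o·2πr_oL) = 1/(26.2×2π×0.1805×1) = 0.03365 K/W
R_total = 1.705 K/W
Q = ΔT/R_total = 342/1.705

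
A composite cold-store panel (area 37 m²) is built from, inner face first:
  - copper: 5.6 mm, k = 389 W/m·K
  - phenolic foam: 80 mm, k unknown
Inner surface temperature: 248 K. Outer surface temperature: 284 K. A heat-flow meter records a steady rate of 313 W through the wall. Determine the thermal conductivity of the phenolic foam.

k ≈ 0.0188 W/(m·K)

Thermal resistances in series:
R_copper = L/(kA) = 0.0056/(389×37) = 3.891×10^-7 K/W
Sum of known resistances R_other = 3.891×10^-7 K/W
Total R = ΔT/Q = 36/313 = 0.115 K/W
R_phenolic foam = R_total − R_other = 0.115 K/W
k = L/(R·A) = 0.08/(0.115×37)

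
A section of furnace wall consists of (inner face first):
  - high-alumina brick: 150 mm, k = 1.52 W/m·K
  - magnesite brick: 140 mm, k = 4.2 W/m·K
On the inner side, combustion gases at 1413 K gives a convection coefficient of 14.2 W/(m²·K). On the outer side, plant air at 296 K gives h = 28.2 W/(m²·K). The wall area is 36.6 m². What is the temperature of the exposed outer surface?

T ≈ 462 K

Using the resistance-network approach (series):
R_inner film = 1/(h_i·A) = 1/(14.2×36.6) = 0.001924 K/W
R_high-alumina brick = L/(kA) = 0.15/(1.52×36.6) = 0.002696 K/W
R_magnesite brick = L/(kA) = 0.14/(4.2×36.6) = 9.107×10^-4 K/W
R_outer film = 1/(h_o·A) = 1/(28.2×36.6) = 9.689×10^-4 K/W
R_total = 0.0065 K/W;  Q = ΔT/R_total = 1117/0.0065 = 171800 W
T_interface = T_inner − Q·ΣR(inner→interface) = 1413 − 172000×0.005531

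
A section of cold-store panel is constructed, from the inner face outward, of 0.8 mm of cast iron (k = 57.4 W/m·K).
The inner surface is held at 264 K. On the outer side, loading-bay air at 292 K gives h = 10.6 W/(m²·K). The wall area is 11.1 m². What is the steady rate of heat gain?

Q ≈ 3290 W

Using the resistance-network approach (series):
R_cast iron = L/(kA) = 0.0008/(57.4×11.1) = 1.256×10^-6 K/W
R_outer film = 1/(h_o·A) = 1/(10.6×11.1) = 0.008499 K/W
R_total = 0.0085 K/W
Q = ΔT / R_total = 28 / 0.0085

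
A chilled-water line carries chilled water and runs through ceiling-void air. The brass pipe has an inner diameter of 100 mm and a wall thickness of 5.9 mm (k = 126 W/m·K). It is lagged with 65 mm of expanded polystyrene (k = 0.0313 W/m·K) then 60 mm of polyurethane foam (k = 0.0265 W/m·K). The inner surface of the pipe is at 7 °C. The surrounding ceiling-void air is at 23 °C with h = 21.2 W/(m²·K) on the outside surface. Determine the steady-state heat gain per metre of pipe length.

Per-layer cylindrical resistances, series-summed:
R_brass pipe wall = ln(55.9/50)/(2π×126×1) = 1.409×10^-4 K/W
R_expanded polystyrene = ln(120.9/55.9)/(2π×0.0313×1) = 3.922 K/W
R_polyurethane foam = ln(180.9/120.9)/(2π×0.0265×1) = 2.42 K/W
R_outer film = 1/(h_o·2πr_oL) = 1/(21.2×2π×0.1809×1) = 0.0415 K/W
R_total = 6.384 K/W
Q = ΔT/R_total = 16/6.384

q′ ≈ 2.51 W/m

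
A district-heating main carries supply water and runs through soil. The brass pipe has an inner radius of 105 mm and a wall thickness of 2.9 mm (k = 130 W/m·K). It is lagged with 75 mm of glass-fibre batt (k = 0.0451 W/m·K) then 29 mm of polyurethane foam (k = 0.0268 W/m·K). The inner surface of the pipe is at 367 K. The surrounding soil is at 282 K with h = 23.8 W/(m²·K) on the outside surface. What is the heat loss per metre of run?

For a radial system each layer contributes R = ln(r_out/r_in)/(2πkL); films add R = 1/(hA).
R_brass pipe wall = ln(107.9/105)/(2π×130×1) = 3.335×10^-5 K/W
R_glass-fibre batt = ln(182.9/107.9)/(2π×0.0451×1) = 1.862 K/W
R_polyurethane foam = ln(211.9/182.9)/(2π×0.0268×1) = 0.874 K/W
R_outer film = 1/(h_o·2πr_oL) = 1/(23.8×2π×0.2119×1) = 0.03156 K/W
R_total = 2.768 K/W
Q = ΔT/R_total = 85/2.768

q′ ≈ 30.7 W/m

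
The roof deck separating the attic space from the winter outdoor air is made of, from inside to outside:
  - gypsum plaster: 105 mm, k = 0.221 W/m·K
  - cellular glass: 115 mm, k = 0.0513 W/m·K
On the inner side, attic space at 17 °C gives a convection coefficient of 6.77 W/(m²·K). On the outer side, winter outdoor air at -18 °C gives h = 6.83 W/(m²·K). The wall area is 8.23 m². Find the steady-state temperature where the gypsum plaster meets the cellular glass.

T ≈ 9.76 °C

Series thermal resistances:
R_inner film = 1/(h_i·A) = 1/(6.77×8.23) = 0.01795 K/W
R_gypsum plaster = L/(kA) = 0.105/(0.221×8.23) = 0.05773 K/W
R_cellular glass = L/(kA) = 0.115/(0.0513×8.23) = 0.2724 K/W
R_outer film = 1/(h_o·A) = 1/(6.83×8.23) = 0.01779 K/W
R_total = 0.3659 K/W;  Q = ΔT/R_total = 35/0.3659 = 95.67 W
T_interface = T_inner − Q·ΣR(inner→interface) = 17 − 95.7×0.07568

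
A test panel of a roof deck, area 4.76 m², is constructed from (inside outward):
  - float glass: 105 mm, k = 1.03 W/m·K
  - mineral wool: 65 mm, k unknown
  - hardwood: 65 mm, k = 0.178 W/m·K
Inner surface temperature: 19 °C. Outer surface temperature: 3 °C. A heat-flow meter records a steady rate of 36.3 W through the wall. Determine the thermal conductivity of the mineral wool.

Treating each layer as a thermal resistance in series:
R_float glass = L/(kA) = 0.105/(1.03×4.76) = 0.02142 K/W
R_hardwood = L/(kA) = 0.065/(0.178×4.76) = 0.07672 K/W
Sum of known resistances R_other = 0.09813 K/W
Total R = ΔT/Q = 16/36.3 = 0.4408 K/W
R_mineral wool = R_total − R_other = 0.3426 K/W
k = L/(R·A) = 0.065/(0.3426×4.76)

k ≈ 0.0399 W/(m·K)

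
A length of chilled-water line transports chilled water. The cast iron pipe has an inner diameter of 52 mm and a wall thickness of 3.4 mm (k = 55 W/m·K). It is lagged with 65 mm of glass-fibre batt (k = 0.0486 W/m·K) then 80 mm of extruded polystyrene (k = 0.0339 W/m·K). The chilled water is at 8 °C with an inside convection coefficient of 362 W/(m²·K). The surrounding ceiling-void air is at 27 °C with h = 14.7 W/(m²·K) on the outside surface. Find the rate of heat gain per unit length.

Radial resistances (cylindrical: R_cond = ln(r_o/r_i)/(2πkL), R_conv = 1/(h·2πrL)):
R_inner film = 1/(h_i·2πr₁L) = 1/(362×2π×0.026×1) = 0.01691 K/W
R_cast iron pipe wall = ln(29.4/26)/(2π×55×1) = 3.556×10^-4 K/W
R_glass-fibre batt = ln(94.4/29.4)/(2π×0.0486×1) = 3.82 K/W
R_extruded polystyrene = ln(174.4/94.4)/(2π×0.0339×1) = 2.882 K/W
R_outer film = 1/(h_o·2πr_oL) = 1/(14.7×2π×0.1744×1) = 0.06208 K/W
R_total = 6.781 K/W
Q = ΔT/R_total = 19/6.781

q′ ≈ 2.8 W/m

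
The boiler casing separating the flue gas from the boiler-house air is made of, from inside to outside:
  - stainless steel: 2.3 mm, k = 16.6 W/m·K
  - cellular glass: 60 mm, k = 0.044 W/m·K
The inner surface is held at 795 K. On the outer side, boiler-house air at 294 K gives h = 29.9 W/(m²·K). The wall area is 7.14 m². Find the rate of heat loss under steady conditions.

Q ≈ 2560 W

Series thermal resistances:
R_stainless steel = L/(kA) = 0.0023/(16.6×7.14) = 1.941×10^-5 K/W
R_cellular glass = L/(kA) = 0.06/(0.044×7.14) = 0.191 K/W
R_outer film = 1/(h_o·A) = 1/(29.9×7.14) = 0.004684 K/W
R_total = 0.1957 K/W
Q = ΔT / R_total = 501 / 0.1957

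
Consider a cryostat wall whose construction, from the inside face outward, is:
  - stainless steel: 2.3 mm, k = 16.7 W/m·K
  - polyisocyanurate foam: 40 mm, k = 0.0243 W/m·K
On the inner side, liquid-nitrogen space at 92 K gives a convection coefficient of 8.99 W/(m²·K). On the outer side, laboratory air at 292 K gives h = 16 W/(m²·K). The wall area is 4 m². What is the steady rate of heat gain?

Using the resistance-network approach (series):
R_inner film = 1/(h_i·A) = 1/(8.99×4) = 0.02781 K/W
R_stainless steel = L/(kA) = 0.0023/(16.7×4) = 3.443×10^-5 K/W
R_polyisocyanurate foam = L/(kA) = 0.04/(0.0243×4) = 0.4115 K/W
R_outer film = 1/(h_o·A) = 1/(16×4) = 0.01562 K/W
R_total = 0.455 K/W
Q = ΔT / R_total = 200 / 0.455

Q ≈ 440 W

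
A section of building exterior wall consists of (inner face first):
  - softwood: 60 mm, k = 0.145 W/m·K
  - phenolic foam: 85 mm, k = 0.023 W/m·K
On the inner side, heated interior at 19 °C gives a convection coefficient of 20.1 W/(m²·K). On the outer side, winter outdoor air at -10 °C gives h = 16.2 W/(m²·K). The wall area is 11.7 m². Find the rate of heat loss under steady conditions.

Thermal resistances in series:
R_inner film = 1/(h_i·A) = 1/(20.1×11.7) = 0.004252 K/W
R_softwood = L/(kA) = 0.06/(0.145×11.7) = 0.03537 K/W
R_phenolic foam = L/(kA) = 0.085/(0.023×11.7) = 0.3159 K/W
R_outer film = 1/(h_o·A) = 1/(16.2×11.7) = 0.005276 K/W
R_total = 0.3608 K/W
Q = ΔT / R_total = 29 / 0.3608

Q ≈ 80.4 W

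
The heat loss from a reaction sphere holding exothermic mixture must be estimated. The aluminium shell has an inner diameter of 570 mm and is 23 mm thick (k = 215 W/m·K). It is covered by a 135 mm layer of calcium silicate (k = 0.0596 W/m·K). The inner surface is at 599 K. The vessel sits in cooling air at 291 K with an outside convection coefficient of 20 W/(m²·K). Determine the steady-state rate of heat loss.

Radial (spherical) resistances in series:
R_aluminium shell = (1/0.285 − 1/0.308)/(4π×215) = 9.698×10^-5 K/W
R_calcium silicate = (1/0.308 − 1/0.443)/(4π×0.0596) = 1.321 K/W
R_outer film = 1/(h·4πr_o²) = 1/(20×4π×0.443²) = 0.02027 K/W
R_total = 1.341 K/W
Q = ΔT/R_total = 308/1.341

Q ≈ 230 W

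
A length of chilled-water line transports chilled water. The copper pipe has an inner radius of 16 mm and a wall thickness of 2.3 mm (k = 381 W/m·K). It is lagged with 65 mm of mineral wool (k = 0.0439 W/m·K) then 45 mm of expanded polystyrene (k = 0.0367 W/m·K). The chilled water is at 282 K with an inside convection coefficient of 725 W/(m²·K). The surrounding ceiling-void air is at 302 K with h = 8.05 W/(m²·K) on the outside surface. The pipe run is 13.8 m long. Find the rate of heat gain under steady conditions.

Q ≈ 36.6 W

Cylindrical conduction, so R = ln(r₂/r₁)/(2πkL) per layer, in series:
R_inner film = 1/(h_i·2πr₁L) = 1/(725×2π×0.016×13.8) = 9.942×10^-4 K/W
R_copper pipe wall = ln(18.3/16)/(2π×381×13.8) = 4.066×10^-6 K/W
R_mineral wool = ln(83.3/18.3)/(2π×0.0439×13.8) = 0.3981 K/W
R_expanded polystyrene = ln(128.3/83.3)/(2π×0.0367×13.8) = 0.1357 K/W
R_outer film = 1/(h_o·2πr_oL) = 1/(8.05×2π×0.1283×13.8) = 0.01117 K/W
R_total = 0.546 K/W
Q = ΔT/R_total = 20/0.546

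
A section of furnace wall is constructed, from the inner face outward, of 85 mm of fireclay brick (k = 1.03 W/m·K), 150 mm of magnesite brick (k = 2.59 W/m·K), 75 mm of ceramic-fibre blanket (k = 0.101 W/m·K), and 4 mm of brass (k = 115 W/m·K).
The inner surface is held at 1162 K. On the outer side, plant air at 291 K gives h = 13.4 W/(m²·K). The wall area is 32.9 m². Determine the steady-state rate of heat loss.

Using the resistance-network approach (series):
R_fireclay brick = L/(kA) = 0.085/(1.03×32.9) = 0.002508 K/W
R_magnesite brick = L/(kA) = 0.15/(2.59×32.9) = 0.00176 K/W
R_ceramic-fibre blanket = L/(kA) = 0.075/(0.101×32.9) = 0.02257 K/W
R_brass = L/(kA) = 0.004/(115×32.9) = 1.057×10^-6 K/W
R_outer film = 1/(h_o·A) = 1/(13.4×32.9) = 0.002268 K/W
R_total = 0.02911 K/W
Q = ΔT / R_total = 871 / 0.02911

Q ≈ 29900 W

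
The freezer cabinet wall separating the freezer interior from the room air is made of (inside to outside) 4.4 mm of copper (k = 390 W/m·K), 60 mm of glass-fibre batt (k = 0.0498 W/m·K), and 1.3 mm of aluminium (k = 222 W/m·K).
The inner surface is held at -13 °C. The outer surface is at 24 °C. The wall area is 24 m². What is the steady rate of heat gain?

Model the wall as resistances in series:
R_copper = L/(kA) = 0.0044/(390×24) = 4.701×10^-7 K/W
R_glass-fibre batt = L/(kA) = 0.06/(0.0498×24) = 0.0502 K/W
R_aluminium = L/(kA) = 0.0013/(222×24) = 2.44×10^-7 K/W
R_total = 0.0502 K/W
Q = ΔT / R_total = 37 / 0.0502

Q ≈ 737 W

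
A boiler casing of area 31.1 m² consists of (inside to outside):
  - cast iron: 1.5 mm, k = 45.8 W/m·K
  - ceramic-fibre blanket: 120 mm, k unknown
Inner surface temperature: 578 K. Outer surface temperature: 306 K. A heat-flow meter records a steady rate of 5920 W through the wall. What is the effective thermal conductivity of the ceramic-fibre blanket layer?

Treating each layer as a thermal resistance in series:
R_cast iron = L/(kA) = 0.0015/(45.8×31.1) = 1.053×10^-6 K/W
Sum of known resistances R_other = 1.053×10^-6 K/W
Total R = ΔT/Q = 272/5920 = 0.04595 K/W
R_ceramic-fibre blanket = R_total − R_other = 0.04594 K/W
k = L/(R·A) = 0.12/(0.04594×31.1)

k ≈ 0.084 W/(m·K)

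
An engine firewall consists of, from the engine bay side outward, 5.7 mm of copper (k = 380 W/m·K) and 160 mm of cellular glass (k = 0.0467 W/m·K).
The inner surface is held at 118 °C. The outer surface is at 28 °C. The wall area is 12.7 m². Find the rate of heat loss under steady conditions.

Q ≈ 334 W

Series thermal resistances:
R_copper = L/(kA) = 0.0057/(380×12.7) = 1.181×10^-6 K/W
R_cellular glass = L/(kA) = 0.16/(0.0467×12.7) = 0.2698 K/W
R_total = 0.2698 K/W
Q = ΔT / R_total = 90 / 0.2698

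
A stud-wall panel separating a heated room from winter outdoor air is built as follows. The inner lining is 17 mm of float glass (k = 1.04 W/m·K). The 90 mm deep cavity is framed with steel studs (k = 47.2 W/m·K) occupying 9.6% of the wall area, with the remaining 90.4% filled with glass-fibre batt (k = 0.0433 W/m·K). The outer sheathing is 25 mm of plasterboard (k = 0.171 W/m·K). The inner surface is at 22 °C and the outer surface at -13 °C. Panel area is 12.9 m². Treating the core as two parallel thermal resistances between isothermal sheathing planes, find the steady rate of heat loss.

Q ≈ 2480 W

Sheathing layers in series; stud and cavity paths in parallel between them.
R_inner = 0.017/(1.04×12.9) = 0.001267 K/W
R_stud  = 0.09/(47.2×0.096×12.9) = 0.00154 K/W
R_cav   = 0.09/(0.0433×0.904×12.9) = 0.1782 K/W
1/R_core = 1/R_stud + 1/R_cav → R_core = 0.001527 K/W
R_outer = 0.025/(0.171×12.9) = 0.01133 K/W
R_total = 0.01413 K/W
Q = ΔT/R_total = 35/0.01413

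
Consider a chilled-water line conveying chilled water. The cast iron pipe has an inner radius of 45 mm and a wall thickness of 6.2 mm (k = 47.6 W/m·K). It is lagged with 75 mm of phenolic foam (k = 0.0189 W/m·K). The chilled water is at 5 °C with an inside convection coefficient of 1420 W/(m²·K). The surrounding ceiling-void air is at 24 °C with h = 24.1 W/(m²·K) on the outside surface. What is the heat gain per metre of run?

Per-layer cylindrical resistances, series-summed:
R_inner film = 1/(h_i·2πr₁L) = 1/(1420×2π×0.045×1) = 0.002491 K/W
R_cast iron pipe wall = ln(51.2/45)/(2π×47.6×1) = 4.316×10^-4 K/W
R_phenolic foam = ln(126.2/51.2)/(2π×0.0189×1) = 7.597 K/W
R_outer film = 1/(h_o·2πr_oL) = 1/(24.1×2π×0.1262×1) = 0.05233 K/W
R_total = 7.652 K/W
Q = ΔT/R_total = 19/7.652

q′ ≈ 2.48 W/m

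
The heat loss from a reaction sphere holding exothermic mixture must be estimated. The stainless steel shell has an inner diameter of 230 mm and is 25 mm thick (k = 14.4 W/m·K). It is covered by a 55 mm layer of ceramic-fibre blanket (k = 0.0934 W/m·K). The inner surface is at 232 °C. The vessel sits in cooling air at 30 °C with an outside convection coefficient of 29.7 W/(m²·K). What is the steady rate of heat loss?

Q ≈ 113 W

Each spherical layer contributes R = (1/r_i − 1/r_o)/(4πk):
R_stainless steel shell = (1/0.115 − 1/0.14)/(4π×14.4) = 0.008581 K/W
R_ceramic-fibre blanket = (1/0.14 − 1/0.195)/(4π×0.0934) = 1.716 K/W
R_outer film = 1/(h·4πr_o²) = 1/(29.7×4π×0.195²) = 0.07046 K/W
R_total = 1.796 K/W
Q = ΔT/R_total = 202/1.796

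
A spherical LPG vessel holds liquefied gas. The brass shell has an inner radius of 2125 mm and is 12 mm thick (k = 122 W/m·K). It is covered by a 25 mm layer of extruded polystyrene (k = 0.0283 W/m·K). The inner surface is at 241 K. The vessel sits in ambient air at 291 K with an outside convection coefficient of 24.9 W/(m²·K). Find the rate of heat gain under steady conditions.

Spherical conduction: R = (1/r_in − 1/r_out)/(4πk) per layer; series-sum.
R_brass shell = (1/2.125 − 1/2.137)/(4π×122) = 1.724×10^-6 K/W
R_extruded polystyrene = (1/2.137 − 1/2.162)/(4π×0.0283) = 0.01522 K/W
R_outer film = 1/(h·4πr_o²) = 1/(24.9×4π×2.162²) = 6.837×10^-4 K/W
R_total = 0.0159 K/W
Q = ΔT/R_total = 50/0.0159

Q ≈ 3140 W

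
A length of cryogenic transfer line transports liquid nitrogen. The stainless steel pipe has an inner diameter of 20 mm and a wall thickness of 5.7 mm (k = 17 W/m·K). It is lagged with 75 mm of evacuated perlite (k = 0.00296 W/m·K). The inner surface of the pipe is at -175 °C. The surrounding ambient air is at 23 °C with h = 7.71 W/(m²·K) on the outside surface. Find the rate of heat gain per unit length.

For a radial system each layer contributes R = ln(r_out/r_in)/(2πkL); films add R = 1/(hA).
R_stainless steel pipe wall = ln(15.7/10)/(2π×17×1) = 0.004223 K/W
R_evacuated perlite = ln(90.7/15.7)/(2π×0.00296×1) = 94.3 K/W
R_outer film = 1/(h_o·2πr_oL) = 1/(7.71×2π×0.0907×1) = 0.2276 K/W
R_total = 94.54 K/W
Q = ΔT/R_total = 198/94.54

q′ ≈ 2.09 W/m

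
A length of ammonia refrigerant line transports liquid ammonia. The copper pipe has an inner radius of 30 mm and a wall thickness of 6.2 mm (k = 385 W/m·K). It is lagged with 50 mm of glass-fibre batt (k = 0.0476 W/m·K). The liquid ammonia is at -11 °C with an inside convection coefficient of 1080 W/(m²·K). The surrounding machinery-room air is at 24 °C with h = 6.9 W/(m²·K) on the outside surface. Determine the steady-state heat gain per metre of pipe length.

Treating each annulus and film as a series resistance:
R_inner film = 1/(h_i·2πr₁L) = 1/(1080×2π×0.03×1) = 0.004912 K/W
R_copper pipe wall = ln(36.2/30)/(2π×385×1) = 7.766×10^-5 K/W
R_glass-fibre batt = ln(86.2/36.2)/(2π×0.0476×1) = 2.901 K/W
R_outer film = 1/(h_o·2πr_oL) = 1/(6.9×2π×0.0862×1) = 0.2676 K/W
R_total = 3.174 K/W
Q = ΔT/R_total = 35/3.174

q′ ≈ 11 W/m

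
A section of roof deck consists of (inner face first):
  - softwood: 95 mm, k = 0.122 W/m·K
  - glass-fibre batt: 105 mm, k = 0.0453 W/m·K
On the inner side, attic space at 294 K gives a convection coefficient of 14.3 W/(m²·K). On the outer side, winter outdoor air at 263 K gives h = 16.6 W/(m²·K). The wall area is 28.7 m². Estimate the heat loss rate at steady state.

Model the wall as resistances in series:
R_inner film = 1/(h_i·A) = 1/(14.3×28.7) = 0.002437 K/W
R_softwood = L/(kA) = 0.095/(0.122×28.7) = 0.02713 K/W
R_glass-fibre batt = L/(kA) = 0.105/(0.0453×28.7) = 0.08076 K/W
R_outer film = 1/(h_o·A) = 1/(16.6×28.7) = 0.002099 K/W
R_total = 0.1124 K/W
Q = ΔT / R_total = 31 / 0.1124

Q ≈ 276 W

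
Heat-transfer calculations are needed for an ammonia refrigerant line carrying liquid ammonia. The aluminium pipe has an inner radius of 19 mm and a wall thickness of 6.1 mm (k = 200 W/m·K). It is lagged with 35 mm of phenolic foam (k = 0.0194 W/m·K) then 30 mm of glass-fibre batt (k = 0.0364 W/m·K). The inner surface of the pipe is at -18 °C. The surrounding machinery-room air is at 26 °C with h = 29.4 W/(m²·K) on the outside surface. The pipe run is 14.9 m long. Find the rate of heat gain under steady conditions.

Cylindrical conduction, so R = ln(r₂/r₁)/(2πkL) per layer, in series:
R_aluminium pipe wall = ln(25.1/19)/(2π×200×14.9) = 1.487×10^-5 K/W
R_phenolic foam = ln(60.1/25.1)/(2π×0.0194×14.9) = 0.4807 K/W
R_glass-fibre batt = ln(90.1/60.1)/(2π×0.0364×14.9) = 0.1188 K/W
R_outer film = 1/(h_o·2πr_oL) = 1/(29.4×2π×0.0901×14.9) = 0.004032 K/W
R_total = 0.6036 K/W
Q = ΔT/R_total = 44/0.6036

Q ≈ 72.9 W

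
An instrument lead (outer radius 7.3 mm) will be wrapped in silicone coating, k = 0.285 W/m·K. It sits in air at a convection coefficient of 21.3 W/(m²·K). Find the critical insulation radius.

For a cylinder r_cr = k/h = 0.285/21.3
r_cr = 13.4 mm; since the bare radius (7.3 mm) is below r_cr, adding a thin layer of insulation will *increase* heat loss.

r_cr ≈ 13.4 mm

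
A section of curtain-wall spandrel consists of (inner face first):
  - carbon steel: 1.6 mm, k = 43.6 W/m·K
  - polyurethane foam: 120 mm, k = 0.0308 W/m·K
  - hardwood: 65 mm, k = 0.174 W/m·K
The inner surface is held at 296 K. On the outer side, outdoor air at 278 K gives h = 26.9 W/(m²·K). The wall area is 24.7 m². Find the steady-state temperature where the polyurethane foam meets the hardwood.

Thermal resistances in series:
R_carbon steel = L/(kA) = 0.0016/(43.6×24.7) = 1.486×10^-6 K/W
R_polyurethane foam = L/(kA) = 0.12/(0.0308×24.7) = 0.1577 K/W
R_hardwood = L/(kA) = 0.065/(0.174×24.7) = 0.01512 K/W
R_outer film = 1/(h_o·A) = 1/(26.9×24.7) = 0.001505 K/W
R_total = 0.1744 K/W;  Q = ΔT/R_total = 18/0.1744 = 103.2 W
T_interface = T_inner − Q·ΣR(inner→interface) = 296 − 103×0.1577

T ≈ 280 K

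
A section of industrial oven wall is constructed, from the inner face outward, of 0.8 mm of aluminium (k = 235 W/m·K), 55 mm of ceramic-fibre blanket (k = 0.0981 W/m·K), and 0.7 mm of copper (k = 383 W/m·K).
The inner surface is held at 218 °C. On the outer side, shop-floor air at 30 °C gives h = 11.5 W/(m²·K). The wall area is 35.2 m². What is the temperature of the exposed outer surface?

Series thermal resistances:
R_aluminium = L/(kA) = 0.0008/(235×35.2) = 9.671×10^-8 K/W
R_ceramic-fibre blanket = L/(kA) = 0.055/(0.0981×35.2) = 0.01593 K/W
R_copper = L/(kA) = 0.0007/(383×35.2) = 5.192×10^-8 K/W
R_outer film = 1/(h_o·A) = 1/(11.5×35.2) = 0.00247 K/W
R_total = 0.0184 K/W;  Q = ΔT/R_total = 188/0.0184 = 10220 W
T_interface = T_inner − Q·ΣR(inner→interface) = 218 − 10200×0.01593

T ≈ 55.2 °C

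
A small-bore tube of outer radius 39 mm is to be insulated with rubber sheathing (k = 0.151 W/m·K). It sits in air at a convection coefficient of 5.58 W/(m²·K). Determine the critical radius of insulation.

r_cr ≈ 27.1 mm

For a cylinder r_cr = k/h = 0.151/5.58
r_cr = 27.1 mm; since the bare radius (39 mm) is above r_cr, any added insulation will reduce heat loss.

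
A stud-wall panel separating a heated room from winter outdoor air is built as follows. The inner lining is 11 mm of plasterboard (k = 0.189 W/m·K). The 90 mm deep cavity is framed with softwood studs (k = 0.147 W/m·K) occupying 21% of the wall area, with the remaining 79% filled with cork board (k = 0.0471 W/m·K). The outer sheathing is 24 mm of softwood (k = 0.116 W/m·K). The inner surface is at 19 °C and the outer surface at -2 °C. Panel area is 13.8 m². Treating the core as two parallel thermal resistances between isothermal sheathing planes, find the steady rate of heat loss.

Q ≈ 183 W

Sheathing layers in series; stud and cavity paths in parallel between them.
R_inner = 0.011/(0.189×13.8) = 0.004217 K/W
R_stud  = 0.09/(0.147×0.21×13.8) = 0.2113 K/W
R_cav   = 0.09/(0.0471×0.79×13.8) = 0.1753 K/W
1/R_core = 1/R_stud + 1/R_cav → R_core = 0.0958 K/W
R_outer = 0.024/(0.116×13.8) = 0.01499 K/W
R_total = 0.115 K/W
Q = ΔT/R_total = 21/0.115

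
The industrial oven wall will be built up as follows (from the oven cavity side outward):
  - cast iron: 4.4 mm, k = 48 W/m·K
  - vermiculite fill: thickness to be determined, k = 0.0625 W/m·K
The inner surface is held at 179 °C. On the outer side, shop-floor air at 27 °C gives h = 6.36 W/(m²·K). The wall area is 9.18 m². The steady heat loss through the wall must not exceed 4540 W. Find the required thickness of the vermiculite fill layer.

Thermal resistances in series:
R_cast iron = L/(kA) = 0.0044/(48×9.18) = 9.985×10^-6 K/W
R_outer film = 1/(h_o·A) = 1/(6.36×9.18) = 0.01713 K/W
Sum of the known resistances R_other = 0.01714 K/W
Required total resistance R_tot = ΔT/Q_allow = 152/4540 = 0.03348 K/W
R_vermiculite fill = R_tot − R_other = 0.01634 K/W
L = R·k·A = 0.01634×0.0625×9.18

L ≈ 9.38 mm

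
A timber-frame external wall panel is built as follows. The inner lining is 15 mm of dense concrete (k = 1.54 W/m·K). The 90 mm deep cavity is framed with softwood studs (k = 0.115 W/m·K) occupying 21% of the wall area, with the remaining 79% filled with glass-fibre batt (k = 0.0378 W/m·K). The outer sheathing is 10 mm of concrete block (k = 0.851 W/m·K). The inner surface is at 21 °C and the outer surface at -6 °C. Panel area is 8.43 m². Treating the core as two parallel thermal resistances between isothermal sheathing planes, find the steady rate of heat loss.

Q ≈ 135 W

Sheathing layers in series; stud and cavity paths in parallel between them.
R_inner = 0.015/(1.54×8.43) = 0.001155 K/W
R_stud  = 0.09/(0.115×0.21×8.43) = 0.4421 K/W
R_cav   = 0.09/(0.0378×0.79×8.43) = 0.3575 K/W
1/R_core = 1/R_stud + 1/R_cav → R_core = 0.1977 K/W
R_outer = 0.01/(0.851×8.43) = 0.001394 K/W
R_total = 0.2002 K/W
Q = ΔT/R_total = 27/0.2002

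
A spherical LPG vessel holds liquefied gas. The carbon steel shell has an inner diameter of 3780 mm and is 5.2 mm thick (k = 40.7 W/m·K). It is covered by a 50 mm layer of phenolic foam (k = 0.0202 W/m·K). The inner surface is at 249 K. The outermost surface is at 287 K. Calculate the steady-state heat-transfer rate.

Each spherical layer contributes R = (1/r_i − 1/r_o)/(4πk):
R_carbon steel shell = (1/1.89 − 1/1.8952)/(4π×40.7) = 2.838×10^-6 K/W
R_phenolic foam = (1/1.8952 − 1/1.9452)/(4π×0.0202) = 0.05343 K/W
R_total = 0.05343 K/W
Q = ΔT/R_total = 38/0.05343

Q ≈ 711 W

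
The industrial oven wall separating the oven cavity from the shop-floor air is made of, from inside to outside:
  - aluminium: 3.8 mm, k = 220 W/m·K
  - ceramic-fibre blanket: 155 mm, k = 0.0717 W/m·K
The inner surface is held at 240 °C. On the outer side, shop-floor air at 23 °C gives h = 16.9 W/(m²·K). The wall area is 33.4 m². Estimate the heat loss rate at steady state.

Treating each layer as a thermal resistance in series:
R_aluminium = L/(kA) = 0.0038/(220×33.4) = 5.171×10^-7 K/W
R_ceramic-fibre blanket = L/(kA) = 0.155/(0.0717×33.4) = 0.06472 K/W
R_outer film = 1/(h_o·A) = 1/(16.9×33.4) = 0.001772 K/W
R_total = 0.0665 K/W
Q = ΔT / R_total = 217 / 0.0665

Q ≈ 3260 W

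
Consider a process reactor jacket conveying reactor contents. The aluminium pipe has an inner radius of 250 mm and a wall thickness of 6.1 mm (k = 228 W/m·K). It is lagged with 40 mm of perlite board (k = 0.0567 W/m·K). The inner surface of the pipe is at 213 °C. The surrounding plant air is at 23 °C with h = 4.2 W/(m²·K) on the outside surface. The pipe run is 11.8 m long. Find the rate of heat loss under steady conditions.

Q ≈ 4190 W

For a radial system each layer contributes R = ln(r_out/r_in)/(2πkL); films add R = 1/(hA).
R_aluminium pipe wall = ln(256.1/250)/(2π×228×11.8) = 1.426×10^-6 K/W
R_perlite board = ln(296.1/256.1)/(2π×0.0567×11.8) = 0.03452 K/W
R_outer film = 1/(h_o·2πr_oL) = 1/(4.2×2π×0.2961×11.8) = 0.01085 K/W
R_total = 0.04537 K/W
Q = ΔT/R_total = 190/0.04537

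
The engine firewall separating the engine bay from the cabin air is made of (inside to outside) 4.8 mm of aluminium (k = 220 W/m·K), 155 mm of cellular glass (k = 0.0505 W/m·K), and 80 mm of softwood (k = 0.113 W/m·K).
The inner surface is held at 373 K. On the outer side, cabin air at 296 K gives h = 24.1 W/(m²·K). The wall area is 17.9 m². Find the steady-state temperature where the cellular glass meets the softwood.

Using the resistance-network approach (series):
R_aluminium = L/(kA) = 0.0048/(220×17.9) = 1.219×10^-6 K/W
R_cellular glass = L/(kA) = 0.155/(0.0505×17.9) = 0.1715 K/W
R_softwood = L/(kA) = 0.08/(0.113×17.9) = 0.03955 K/W
R_outer film = 1/(h_o·A) = 1/(24.1×17.9) = 0.002318 K/W
R_total = 0.2133 K/W;  Q = ΔT/R_total = 77/0.2133 = 360.9 W
T_interface = T_inner − Q·ΣR(inner→interface) = 373 − 361×0.1715

T ≈ 311 K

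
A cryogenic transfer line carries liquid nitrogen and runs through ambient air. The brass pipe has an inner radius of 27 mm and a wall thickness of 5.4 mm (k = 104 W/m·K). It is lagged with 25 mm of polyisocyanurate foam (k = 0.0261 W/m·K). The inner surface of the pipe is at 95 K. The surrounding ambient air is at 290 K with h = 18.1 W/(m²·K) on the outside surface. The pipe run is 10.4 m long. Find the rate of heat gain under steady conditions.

Q ≈ 557 W

Radial resistances (cylindrical: R_cond = ln(r_o/r_i)/(2πkL), R_conv = 1/(h·2πrL)):
R_brass pipe wall = ln(32.4/27)/(2π×104×10.4) = 2.683×10^-5 K/W
R_polyisocyanurate foam = ln(57.4/32.4)/(2π×0.0261×10.4) = 0.3353 K/W
R_outer film = 1/(h_o·2πr_oL) = 1/(18.1×2π×0.0574×10.4) = 0.01473 K/W
R_total = 0.3501 K/W
Q = ΔT/R_total = 195/0.3501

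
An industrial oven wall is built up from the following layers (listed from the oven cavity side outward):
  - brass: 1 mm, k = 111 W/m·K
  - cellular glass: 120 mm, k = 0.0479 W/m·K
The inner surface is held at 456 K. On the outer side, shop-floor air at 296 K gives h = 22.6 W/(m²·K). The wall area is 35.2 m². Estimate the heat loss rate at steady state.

Treating each layer as a thermal resistance in series:
R_brass = L/(kA) = 0.001/(111×35.2) = 2.559×10^-7 K/W
R_cellular glass = L/(kA) = 0.12/(0.0479×35.2) = 0.07117 K/W
R_outer film = 1/(h_o·A) = 1/(22.6×35.2) = 0.001257 K/W
R_total = 0.07243 K/W
Q = ΔT / R_total = 160 / 0.07243

Q ≈ 2210 W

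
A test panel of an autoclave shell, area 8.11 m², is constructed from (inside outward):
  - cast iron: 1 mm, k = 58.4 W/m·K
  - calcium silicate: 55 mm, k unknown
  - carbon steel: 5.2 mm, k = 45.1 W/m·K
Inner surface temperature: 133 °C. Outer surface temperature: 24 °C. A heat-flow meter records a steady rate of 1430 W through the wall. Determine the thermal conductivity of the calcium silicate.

k ≈ 0.089 W/(m·K)

Model the wall as resistances in series:
R_cast iron = L/(kA) = 0.001/(58.4×8.11) = 2.111×10^-6 K/W
R_carbon steel = L/(kA) = 0.0052/(45.1×8.11) = 1.422×10^-5 K/W
Sum of known resistances R_other = 1.633×10^-5 K/W
Total R = ΔT/Q = 109/1430 = 0.07622 K/W
R_calcium silicate = R_total − R_other = 0.07621 K/W
k = L/(R·A) = 0.055/(0.07621×8.11)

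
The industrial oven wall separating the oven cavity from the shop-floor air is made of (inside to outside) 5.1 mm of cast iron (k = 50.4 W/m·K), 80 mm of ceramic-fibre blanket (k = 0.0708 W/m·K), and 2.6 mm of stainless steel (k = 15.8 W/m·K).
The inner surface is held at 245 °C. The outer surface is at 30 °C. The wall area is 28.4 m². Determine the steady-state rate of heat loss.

Using the resistance-network approach (series):
R_cast iron = L/(kA) = 0.0051/(50.4×28.4) = 3.563×10^-6 K/W
R_ceramic-fibre blanket = L/(kA) = 0.08/(0.0708×28.4) = 0.03979 K/W
R_stainless steel = L/(kA) = 0.0026/(15.8×28.4) = 5.794×10^-6 K/W
R_total = 0.0398 K/W
Q = ΔT / R_total = 215 / 0.0398

Q ≈ 5400 W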